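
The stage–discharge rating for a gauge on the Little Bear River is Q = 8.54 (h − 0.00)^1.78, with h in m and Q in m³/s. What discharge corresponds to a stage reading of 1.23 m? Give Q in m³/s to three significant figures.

12.3 m³/s

Q = 8.54 × (1.23 − 0.00)^1.78 = 8.54 × 1.23^1.78 = 12.34 m³/s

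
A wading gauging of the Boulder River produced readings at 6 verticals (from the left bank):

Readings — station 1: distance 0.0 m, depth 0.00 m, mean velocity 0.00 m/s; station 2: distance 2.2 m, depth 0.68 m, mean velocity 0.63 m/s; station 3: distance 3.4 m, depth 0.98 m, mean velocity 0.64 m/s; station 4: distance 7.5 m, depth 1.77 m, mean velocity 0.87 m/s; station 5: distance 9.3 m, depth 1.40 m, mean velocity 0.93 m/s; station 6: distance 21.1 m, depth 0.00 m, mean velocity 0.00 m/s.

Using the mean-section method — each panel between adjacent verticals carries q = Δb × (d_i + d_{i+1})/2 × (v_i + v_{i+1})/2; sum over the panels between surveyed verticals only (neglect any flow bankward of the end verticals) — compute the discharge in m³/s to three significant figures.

11.5 m³/s

Panel 1-2: Δb = 2.2 m, d̄ = (0.00+0.68)/2 = 0.34, v̄ = (0.00+0.63)/2 = 0.315 → q = 2.2×0.34×0.315 = 0.2356 m³/s
Panel 2-3: Δb = 1.2 m, d̄ = (0.68+0.98)/2 = 0.83, v̄ = (0.63+0.64)/2 = 0.635 → q = 1.2×0.83×0.635 = 0.6325 m³/s
Panel 3-4: Δb = 4.1 m, d̄ = (0.98+1.77)/2 = 1.375, v̄ = (0.64+0.87)/2 = 0.755 → q = 4.1×1.375×0.755 = 4.256 m³/s
Panel 4-5: Δb = 1.8 m, d̄ = (1.77+1.40)/2 = 1.585, v̄ = (0.87+0.93)/2 = 0.9 → q = 1.8×1.585×0.9 = 2.568 m³/s
Panel 5-6: Δb = 11.8 m, d̄ = (1.40+0.00)/2 = 0.7, v̄ = (0.93+0.00)/2 = 0.465 → q = 11.8×0.7×0.465 = 3.841 m³/s
Q = Σ q = 11.53 m³/s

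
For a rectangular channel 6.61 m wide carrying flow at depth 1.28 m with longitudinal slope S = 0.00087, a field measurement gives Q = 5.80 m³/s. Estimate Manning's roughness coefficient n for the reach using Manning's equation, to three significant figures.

A = b·y = 6.61 × 1.28 = 8.461 m²
P = b + 2y = 6.61 + 2×1.28 = 9.170 m
R = A/P = 8.461/9.170 = 0.9227 m
n = (1/Q)·A·R^(2/3)·S^(1/2) = (1/5.80) × 8.461 × 0.9478 × 0.02950 = 0.04078

0.0408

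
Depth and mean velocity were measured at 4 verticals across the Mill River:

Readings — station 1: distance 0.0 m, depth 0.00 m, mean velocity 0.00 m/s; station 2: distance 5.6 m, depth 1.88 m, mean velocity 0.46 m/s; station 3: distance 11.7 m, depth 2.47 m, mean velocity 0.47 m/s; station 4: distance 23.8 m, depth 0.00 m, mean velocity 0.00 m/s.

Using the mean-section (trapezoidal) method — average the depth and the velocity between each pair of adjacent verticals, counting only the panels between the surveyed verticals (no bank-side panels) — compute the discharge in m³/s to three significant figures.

10.9 m³/s

Panel 1-2: Δb = 5.6 m, d̄ = (0.00+1.88)/2 = 0.94, v̄ = (0.00+0.46)/2 = 0.23 → q = 5.6×0.94×0.23 = 1.211 m³/s
Panel 2-3: Δb = 6.1 m, d̄ = (1.88+2.47)/2 = 2.175, v̄ = (0.46+0.47)/2 = 0.465 → q = 6.1×2.175×0.465 = 6.169 m³/s
Panel 3-4: Δb = 12.1 m, d̄ = (2.47+0.00)/2 = 1.235, v̄ = (0.47+0.00)/2 = 0.235 → q = 12.1×1.235×0.235 = 3.512 m³/s
Q = Σ q = 10.89 m³/s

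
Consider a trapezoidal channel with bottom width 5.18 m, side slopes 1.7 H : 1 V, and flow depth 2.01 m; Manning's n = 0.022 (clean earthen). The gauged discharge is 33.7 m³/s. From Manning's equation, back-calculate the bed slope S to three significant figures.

A = (b + z·y)·y = (5.18 + 1.7×2.01)×2.01 = 17.28 m²
P = b + 2y√(1+z²) = 5.18 + 2×2.01×√(1+1.7²) = 13.11 m
R = A/P = 17.28/13.11 = 1.318 m
S = (Q·n / (1·A·R^(2/3)))² = (33.7×0.022 / (1×17.28×1.202))² = 0.001274

0.00127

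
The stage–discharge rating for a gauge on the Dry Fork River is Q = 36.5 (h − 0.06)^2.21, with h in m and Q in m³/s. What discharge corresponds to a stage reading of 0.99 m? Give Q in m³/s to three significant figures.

31.1 m³/s

Q = 36.5 × (0.99 − 0.06)^2.21 = 36.5 × 0.93^2.21 = 31.09 m³/s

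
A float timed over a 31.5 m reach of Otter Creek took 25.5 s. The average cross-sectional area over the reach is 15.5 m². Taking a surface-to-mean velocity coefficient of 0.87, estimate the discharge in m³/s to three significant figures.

v_surface = L / t̄ = 31.5 / 25.5 = 1.235 m/s
v_mean = 0.87 × 1.235 = 1.075 m/s
Q = A × v_mean = 15.5 × 1.075 = 16.66 m³/s

16.7 m³/s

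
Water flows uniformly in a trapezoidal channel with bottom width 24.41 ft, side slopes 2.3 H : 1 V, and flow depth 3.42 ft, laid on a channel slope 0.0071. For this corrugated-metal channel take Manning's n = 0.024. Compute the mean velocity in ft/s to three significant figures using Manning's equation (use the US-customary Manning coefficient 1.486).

A = (b + z·y)·y = (24.41 + 2.3×3.42)×3.42 = 110.4 ft²
P = b + 2y√(1+z²) = 24.41 + 2×3.42×√(1+2.3²) = 41.56 ft
R = A/P = 110.4/41.56 = 2.656 ft
Q = (1.486/n)·A·R^(2/3)·S^(1/2) = (1.486/0.024) × 110.4 × 2.656^(2/3) × 0.0071^(1/2) = 1104 ft³/s
V = Q/A = 1104/110.4 = 10.01 ft/s

10.0 ft/s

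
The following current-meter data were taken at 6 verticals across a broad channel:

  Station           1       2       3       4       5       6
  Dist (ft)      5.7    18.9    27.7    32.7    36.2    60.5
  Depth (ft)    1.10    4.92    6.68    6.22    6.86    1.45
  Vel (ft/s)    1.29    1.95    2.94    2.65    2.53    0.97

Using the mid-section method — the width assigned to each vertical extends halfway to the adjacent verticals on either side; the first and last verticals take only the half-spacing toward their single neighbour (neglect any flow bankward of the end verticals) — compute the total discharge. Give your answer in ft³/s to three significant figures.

579 ft³/s

w_1 = (18.9 − 5.7)/2 = 6.6 ft; q_1 = 1.29 × 1.10 × 6.6 = 9.365 ft³/s
w_2 = (27.7 − 5.7)/2 = 11 ft; q_2 = 1.95 × 4.92 × 11 = 105.5 ft³/s
w_3 = (32.7 − 18.9)/2 = 6.9 ft; q_3 = 2.94 × 6.68 × 6.9 = 135.5 ft³/s
w_4 = (36.2 − 27.7)/2 = 4.25 ft; q_4 = 2.65 × 6.22 × 4.25 = 70.05 ft³/s
w_5 = (60.5 − 32.7)/2 = 13.9 ft; q_5 = 2.53 × 6.86 × 13.9 = 241.2 ft³/s
w_6 = (60.5 − 36.2)/2 = 12.15 ft; q_6 = 0.97 × 1.45 × 12.15 = 17.09 ft³/s
Q = Σ qᵢ = 578.8 ft³/s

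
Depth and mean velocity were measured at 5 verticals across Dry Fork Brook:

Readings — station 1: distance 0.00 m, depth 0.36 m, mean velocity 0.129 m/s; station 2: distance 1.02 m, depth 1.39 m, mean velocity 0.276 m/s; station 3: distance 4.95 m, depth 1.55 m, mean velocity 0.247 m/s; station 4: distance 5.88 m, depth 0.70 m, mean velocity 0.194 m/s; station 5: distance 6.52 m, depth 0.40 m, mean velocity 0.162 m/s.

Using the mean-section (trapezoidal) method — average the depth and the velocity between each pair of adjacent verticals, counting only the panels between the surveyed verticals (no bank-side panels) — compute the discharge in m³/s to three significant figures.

Panel 1-2: Δb = 1.02 m, d̄ = (0.36+1.39)/2 = 0.875, v̄ = (0.129+0.276)/2 = 0.2025 → q = 1.02×0.875×0.2025 = 0.1807 m³/s
Panel 2-3: Δb = 3.93 m, d̄ = (1.39+1.55)/2 = 1.47, v̄ = (0.276+0.247)/2 = 0.2615 → q = 3.93×1.47×0.2615 = 1.511 m³/s
Panel 3-4: Δb = 0.93 m, d̄ = (1.55+0.70)/2 = 1.125, v̄ = (0.247+0.194)/2 = 0.2205 → q = 0.93×1.125×0.2205 = 0.2307 m³/s
Panel 4-5: Δb = 0.64 m, d̄ = (0.70+0.40)/2 = 0.55, v̄ = (0.194+0.162)/2 = 0.178 → q = 0.64×0.55×0.178 = 0.06266 m³/s
Q = Σ q = 1.985 m³/s

1.98 m³/s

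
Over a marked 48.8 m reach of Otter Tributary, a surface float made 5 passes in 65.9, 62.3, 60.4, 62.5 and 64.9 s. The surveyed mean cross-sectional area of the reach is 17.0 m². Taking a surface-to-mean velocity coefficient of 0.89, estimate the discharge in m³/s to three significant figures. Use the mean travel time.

t̄ = (65.9 + 62.3 + 60.4 + 62.5 + 64.9) / 5 = 63.2 s
v_surface = L / t̄ = 48.8 / 63.2 = 0.7722 m/s
v_mean = 0.89 × 0.7722 = 0.6872 m/s
Q = A × v_mean = 17.0 × 0.6872 = 11.68 m³/s

11.7 m³/s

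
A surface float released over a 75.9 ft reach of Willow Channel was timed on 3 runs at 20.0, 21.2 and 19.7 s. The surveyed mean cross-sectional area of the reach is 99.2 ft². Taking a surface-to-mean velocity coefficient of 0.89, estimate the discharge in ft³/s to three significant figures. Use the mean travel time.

t̄ = (20.0 + 21.2 + 19.7) / 3 = 20.3 s
v_surface = L / t̄ = 75.9 / 20.3 = 3.739 ft/s
v_mean = 0.89 × 3.739 = 3.328 ft/s
Q = A × v_mean = 99.2 × 3.328 = 330.1 ft³/s

330 ft³/s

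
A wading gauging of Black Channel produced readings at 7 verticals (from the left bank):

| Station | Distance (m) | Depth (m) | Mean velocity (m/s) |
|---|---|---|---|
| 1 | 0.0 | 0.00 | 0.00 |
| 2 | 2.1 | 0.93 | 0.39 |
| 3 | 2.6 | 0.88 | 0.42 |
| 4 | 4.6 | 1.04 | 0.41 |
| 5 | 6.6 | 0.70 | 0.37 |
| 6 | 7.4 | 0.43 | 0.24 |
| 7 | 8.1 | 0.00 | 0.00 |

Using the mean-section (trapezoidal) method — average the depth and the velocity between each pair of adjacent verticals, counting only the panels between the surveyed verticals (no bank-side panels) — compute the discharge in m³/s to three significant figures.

2.01 m³/s

Panel 1-2: Δb = 2.1 m, d̄ = (0.00+0.93)/2 = 0.465, v̄ = (0.00+0.39)/2 = 0.195 → q = 2.1×0.465×0.195 = 0.1904 m³/s
Panel 2-3: Δb = 0.5 m, d̄ = (0.93+0.88)/2 = 0.905, v̄ = (0.39+0.42)/2 = 0.405 → q = 0.5×0.905×0.405 = 0.1833 m³/s
Panel 3-4: Δb = 2 m, d̄ = (0.88+1.04)/2 = 0.96, v̄ = (0.42+0.41)/2 = 0.415 → q = 2×0.96×0.415 = 0.7968 m³/s
Panel 4-5: Δb = 2 m, d̄ = (1.04+0.70)/2 = 0.87, v̄ = (0.41+0.37)/2 = 0.39 → q = 2×0.87×0.39 = 0.6786 m³/s
Panel 5-6: Δb = 0.8 m, d̄ = (0.70+0.43)/2 = 0.565, v̄ = (0.37+0.24)/2 = 0.305 → q = 0.8×0.565×0.305 = 0.1379 m³/s
Panel 6-7: Δb = 0.7 m, d̄ = (0.43+0.00)/2 = 0.215, v̄ = (0.24+0.00)/2 = 0.12 → q = 0.7×0.215×0.12 = 0.01806 m³/s
Q = Σ q = 2.005 m³/s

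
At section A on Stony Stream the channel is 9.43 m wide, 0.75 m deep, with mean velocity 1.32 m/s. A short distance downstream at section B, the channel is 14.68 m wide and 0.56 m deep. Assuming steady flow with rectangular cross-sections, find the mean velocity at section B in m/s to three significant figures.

Q = A₁V₁ = (9.43×0.75) × 1.32 = 9.336 m³/s
A₂ = 14.68 × 0.56 = 8.221 m²
V₂ = Q/A₂ = 9.336/8.221 = 1.136 m/s

1.14 m/s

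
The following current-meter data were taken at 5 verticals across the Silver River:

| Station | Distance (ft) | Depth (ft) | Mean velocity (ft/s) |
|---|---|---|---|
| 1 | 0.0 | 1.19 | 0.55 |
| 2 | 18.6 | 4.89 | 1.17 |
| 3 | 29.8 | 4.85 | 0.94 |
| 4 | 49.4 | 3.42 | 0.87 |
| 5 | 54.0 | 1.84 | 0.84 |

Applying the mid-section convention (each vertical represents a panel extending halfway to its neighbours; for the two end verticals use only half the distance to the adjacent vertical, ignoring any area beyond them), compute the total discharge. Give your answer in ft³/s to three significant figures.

w_1 = (18.6 − 0.0)/2 = 9.3 ft; q_1 = 0.55 × 1.19 × 9.3 = 6.087 ft³/s
w_2 = (29.8 − 0.0)/2 = 14.9 ft; q_2 = 1.17 × 4.89 × 14.9 = 85.25 ft³/s
w_3 = (49.4 − 18.6)/2 = 15.4 ft; q_3 = 0.94 × 4.85 × 15.4 = 70.21 ft³/s
w_4 = (54.0 − 29.8)/2 = 12.1 ft; q_4 = 0.87 × 3.42 × 12.1 = 36.00 ft³/s
w_5 = (54.0 − 49.4)/2 = 2.3 ft; q_5 = 0.84 × 1.84 × 2.3 = 3.555 ft³/s
Q = Σ qᵢ = 201.1 ft³/s

201 ft³/s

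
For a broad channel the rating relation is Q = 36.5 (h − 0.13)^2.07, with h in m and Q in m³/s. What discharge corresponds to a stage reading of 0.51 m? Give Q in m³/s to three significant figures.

Q = 36.5 × (0.51 − 0.13)^2.07 = 36.5 × 0.38^2.07 = 4.925 m³/s

4.93 m³/s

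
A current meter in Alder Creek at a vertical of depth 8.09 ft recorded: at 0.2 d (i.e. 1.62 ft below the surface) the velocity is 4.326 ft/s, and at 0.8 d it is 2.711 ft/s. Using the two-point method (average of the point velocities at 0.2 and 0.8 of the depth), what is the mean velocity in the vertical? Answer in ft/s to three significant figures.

v̄ = (4.326 + 2.711) / 2 = 3.519 ft/s

3.52 ft/s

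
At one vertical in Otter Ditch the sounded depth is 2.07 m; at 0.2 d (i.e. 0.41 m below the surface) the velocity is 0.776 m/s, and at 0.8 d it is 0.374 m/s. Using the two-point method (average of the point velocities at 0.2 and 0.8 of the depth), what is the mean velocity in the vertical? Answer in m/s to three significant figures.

0.575 m/s

v̄ = (0.776 + 0.374) / 2 = 0.5750 m/s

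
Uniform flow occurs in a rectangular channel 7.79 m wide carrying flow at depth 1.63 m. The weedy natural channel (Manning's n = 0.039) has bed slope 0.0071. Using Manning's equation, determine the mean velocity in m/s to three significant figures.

2.37 m/s

A = b·y = 7.79 × 1.63 = 12.70 m²
P = b + 2y = 7.79 + 2×1.63 = 11.05 m
R = A/P = 12.70/11.05 = 1.149 m
Q = (1/n)·A·R^(2/3)·S^(1/2) = (1/0.039) × 12.70 × 1.149^(2/3) × 0.0071^(1/2) = 30.10 m³/s
V = Q/A = 30.10/12.70 = 2.370 m/s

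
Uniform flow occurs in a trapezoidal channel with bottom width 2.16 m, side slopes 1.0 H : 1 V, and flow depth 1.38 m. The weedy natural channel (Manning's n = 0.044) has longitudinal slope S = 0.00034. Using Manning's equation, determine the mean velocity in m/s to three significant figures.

0.363 m/s

A = (b + z·y)·y = (2.16 + 1.0×1.38)×1.38 = 4.885 m²
P = b + 2y√(1+z²) = 2.16 + 2×1.38×√(1+1.0²) = 6.063 m
R = A/P = 4.885/6.063 = 0.8057 m
Q = (1/n)·A·R^(2/3)·S^(1/2) = (1/0.044) × 4.885 × 0.8057^(2/3) × 0.00034^(1/2) = 1.773 m³/s
V = Q/A = 1.773/4.885 = 0.3629 m/s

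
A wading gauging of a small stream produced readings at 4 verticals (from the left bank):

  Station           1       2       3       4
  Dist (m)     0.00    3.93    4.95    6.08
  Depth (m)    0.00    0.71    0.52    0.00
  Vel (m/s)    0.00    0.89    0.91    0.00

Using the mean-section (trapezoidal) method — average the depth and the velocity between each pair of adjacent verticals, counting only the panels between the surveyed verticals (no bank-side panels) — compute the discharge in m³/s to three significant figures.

Panel 1-2: Δb = 3.93 m, d̄ = (0.00+0.71)/2 = 0.355, v̄ = (0.00+0.89)/2 = 0.445 → q = 3.93×0.355×0.445 = 0.6208 m³/s
Panel 2-3: Δb = 1.02 m, d̄ = (0.71+0.52)/2 = 0.615, v̄ = (0.89+0.91)/2 = 0.9 → q = 1.02×0.615×0.9 = 0.5646 m³/s
Panel 3-4: Δb = 1.13 m, d̄ = (0.52+0.00)/2 = 0.26, v̄ = (0.91+0.00)/2 = 0.455 → q = 1.13×0.26×0.455 = 0.1337 m³/s
Q = Σ q = 1.319 m³/s

1.32 m³/s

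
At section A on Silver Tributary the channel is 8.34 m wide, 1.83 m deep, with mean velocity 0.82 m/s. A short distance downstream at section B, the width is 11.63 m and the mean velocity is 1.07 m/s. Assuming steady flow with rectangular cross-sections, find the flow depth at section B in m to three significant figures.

Q = A₁V₁ = (8.34×1.83) × 0.82 = 12.52 m³/s
d₂ = Q/(b₂ V₂) = 12.52/(11.63×1.07) = 1.006 m

1.01 m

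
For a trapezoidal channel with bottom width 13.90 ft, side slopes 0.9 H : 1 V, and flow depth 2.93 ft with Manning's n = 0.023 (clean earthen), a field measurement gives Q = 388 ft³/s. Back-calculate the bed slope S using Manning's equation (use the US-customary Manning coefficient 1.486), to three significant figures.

0.00529

A = (b + z·y)·y = (13.90 + 0.9×2.93)×2.93 = 48.45 ft²
P = b + 2y√(1+z²) = 13.90 + 2×2.93×√(1+0.9²) = 21.78 ft
R = A/P = 48.45/21.78 = 2.224 ft
S = (Q·n / (1.486·A·R^(2/3)))² = (388×0.023 / (1.486×48.45×1.704))² = 0.005291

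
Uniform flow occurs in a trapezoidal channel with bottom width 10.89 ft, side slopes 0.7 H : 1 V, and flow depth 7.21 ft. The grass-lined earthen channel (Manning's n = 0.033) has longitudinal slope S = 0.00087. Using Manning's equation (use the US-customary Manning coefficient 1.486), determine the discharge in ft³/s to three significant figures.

387 ft³/s

A = (b + z·y)·y = (10.89 + 0.7×7.21)×7.21 = 114.9 ft²
P = b + 2y√(1+z²) = 10.89 + 2×7.21×√(1+0.7²) = 28.49 ft
R = A/P = 114.9/28.49 = 4.033 ft
Q = (1.486/n)·A·R^(2/3)·S^(1/2) = (1.486/0.033) × 114.9 × 4.033^(2/3) × 0.00087^(1/2) = 386.7 ft³/s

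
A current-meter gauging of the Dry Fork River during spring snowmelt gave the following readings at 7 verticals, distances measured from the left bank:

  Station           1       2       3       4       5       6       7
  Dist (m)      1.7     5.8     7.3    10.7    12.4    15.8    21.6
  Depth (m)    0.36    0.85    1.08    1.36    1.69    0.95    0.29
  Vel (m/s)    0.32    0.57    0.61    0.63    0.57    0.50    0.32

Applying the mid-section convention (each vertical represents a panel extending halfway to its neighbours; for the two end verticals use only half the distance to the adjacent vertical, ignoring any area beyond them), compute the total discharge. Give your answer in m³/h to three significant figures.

37100 m³/h

w_1 = (5.8 − 1.7)/2 = 2.05 m; q_1 = 0.32 × 0.36 × 2.05 = 0.2362 m³/s
w_2 = (7.3 − 1.7)/2 = 2.8 m; q_2 = 0.57 × 0.85 × 2.8 = 1.357 m³/s
w_3 = (10.7 − 5.8)/2 = 2.45 m; q_3 = 0.61 × 1.08 × 2.45 = 1.614 m³/s
w_4 = (12.4 − 7.3)/2 = 2.55 m; q_4 = 0.63 × 1.36 × 2.55 = 2.185 m³/s
w_5 = (15.8 − 10.7)/2 = 2.55 m; q_5 = 0.57 × 1.69 × 2.55 = 2.456 m³/s
w_6 = (21.6 − 12.4)/2 = 4.6 m; q_6 = 0.50 × 0.95 × 4.6 = 2.185 m³/s
w_7 = (21.6 − 15.8)/2 = 2.9 m; q_7 = 0.32 × 0.29 × 2.9 = 0.2691 m³/s
Q = Σ qᵢ = 10.30 m³/s
= 10.30 × 3600 = 37090 m³/h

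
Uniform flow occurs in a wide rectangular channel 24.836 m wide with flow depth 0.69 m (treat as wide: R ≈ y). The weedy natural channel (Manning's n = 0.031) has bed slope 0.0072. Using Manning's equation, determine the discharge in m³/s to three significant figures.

A = b·y = 24.836 × 0.69 = 17.14 m²
Wide channel: R ≈ y = 0.69 m
Q = (1/n)·A·R^(2/3)·S^(1/2) = (1/0.031) × 17.14 × 0.6900^(2/3) × 0.0072^(1/2) = 36.63 m³/s

36.6 m³/s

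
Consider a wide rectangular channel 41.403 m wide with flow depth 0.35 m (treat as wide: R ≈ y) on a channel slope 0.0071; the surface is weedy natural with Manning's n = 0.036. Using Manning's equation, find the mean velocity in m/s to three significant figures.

A = b·y = 41.403 × 0.35 = 14.49 m²
Wide channel: R ≈ y = 0.35 m
Q = (1/n)·A·R^(2/3)·S^(1/2) = (1/0.036) × 14.49 × 0.3500^(2/3) × 0.0071^(1/2) = 16.85 m³/s
V = Q/A = 16.85/14.49 = 1.162 m/s

1.16 m/s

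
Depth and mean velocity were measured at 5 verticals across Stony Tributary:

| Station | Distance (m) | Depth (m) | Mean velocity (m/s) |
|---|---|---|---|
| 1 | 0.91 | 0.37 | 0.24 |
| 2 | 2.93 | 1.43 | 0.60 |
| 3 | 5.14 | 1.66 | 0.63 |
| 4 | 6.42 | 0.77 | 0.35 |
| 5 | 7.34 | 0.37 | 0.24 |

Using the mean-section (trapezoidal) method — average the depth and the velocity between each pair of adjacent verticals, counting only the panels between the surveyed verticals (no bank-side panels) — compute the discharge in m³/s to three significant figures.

Panel 1-2: Δb = 2.02 m, d̄ = (0.37+1.43)/2 = 0.9, v̄ = (0.24+0.60)/2 = 0.42 → q = 2.02×0.9×0.42 = 0.7636 m³/s
Panel 2-3: Δb = 2.21 m, d̄ = (1.43+1.66)/2 = 1.545, v̄ = (0.60+0.63)/2 = 0.615 → q = 2.21×1.545×0.615 = 2.100 m³/s
Panel 3-4: Δb = 1.28 m, d̄ = (1.66+0.77)/2 = 1.215, v̄ = (0.63+0.35)/2 = 0.49 → q = 1.28×1.215×0.49 = 0.7620 m³/s
Panel 4-5: Δb = 0.92 m, d̄ = (0.77+0.37)/2 = 0.57, v̄ = (0.35+0.24)/2 = 0.295 → q = 0.92×0.57×0.295 = 0.1547 m³/s
Q = Σ q = 3.780 m³/s

3.78 m³/s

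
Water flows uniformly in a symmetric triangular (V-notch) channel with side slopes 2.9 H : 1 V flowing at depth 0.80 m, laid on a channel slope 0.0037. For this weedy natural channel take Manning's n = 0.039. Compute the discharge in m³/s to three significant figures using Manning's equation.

A = z·y² = 2.9×0.80² = 1.856 m²
P = 2y√(1+z²) = 2×0.80×√(1+2.9²) = 4.908 m
R = A/P = 1.856/4.908 = 0.3781 m
Q = (1/n)·A·R^(2/3)·S^(1/2) = (1/0.039) × 1.856 × 0.3781^(2/3) × 0.0037^(1/2) = 1.514 m³/s

1.51 m³/s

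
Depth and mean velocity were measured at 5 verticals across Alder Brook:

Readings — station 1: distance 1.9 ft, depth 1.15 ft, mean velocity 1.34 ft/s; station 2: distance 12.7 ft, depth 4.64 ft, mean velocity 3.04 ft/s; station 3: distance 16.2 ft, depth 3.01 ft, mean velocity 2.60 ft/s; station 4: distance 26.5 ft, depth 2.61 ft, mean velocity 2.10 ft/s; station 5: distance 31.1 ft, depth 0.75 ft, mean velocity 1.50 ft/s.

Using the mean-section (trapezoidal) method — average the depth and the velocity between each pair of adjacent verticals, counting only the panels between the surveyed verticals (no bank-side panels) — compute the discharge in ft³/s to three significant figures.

Panel 1-2: Δb = 10.8 ft, d̄ = (1.15+4.64)/2 = 2.895, v̄ = (1.34+3.04)/2 = 2.19 → q = 10.8×2.895×2.19 = 68.47 ft³/s
Panel 2-3: Δb = 3.5 ft, d̄ = (4.64+3.01)/2 = 3.825, v̄ = (3.04+2.60)/2 = 2.82 → q = 3.5×3.825×2.82 = 37.75 ft³/s
Panel 3-4: Δb = 10.3 ft, d̄ = (3.01+2.61)/2 = 2.81, v̄ = (2.60+2.10)/2 = 2.35 → q = 10.3×2.81×2.35 = 68.02 ft³/s
Panel 4-5: Δb = 4.6 ft, d̄ = (2.61+0.75)/2 = 1.68, v̄ = (2.10+1.50)/2 = 1.8 → q = 4.6×1.68×1.8 = 13.91 ft³/s
Q = Σ q = 188.2 ft³/s

188 ft³/s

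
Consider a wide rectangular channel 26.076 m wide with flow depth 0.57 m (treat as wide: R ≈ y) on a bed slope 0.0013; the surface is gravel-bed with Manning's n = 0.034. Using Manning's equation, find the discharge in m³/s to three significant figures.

10.8 m³/s

A = b·y = 26.076 × 0.57 = 14.86 m²
Wide channel: R ≈ y = 0.57 m
Q = (1/n)·A·R^(2/3)·S^(1/2) = (1/0.034) × 14.86 × 0.5700^(2/3) × 0.0013^(1/2) = 10.84 m³/s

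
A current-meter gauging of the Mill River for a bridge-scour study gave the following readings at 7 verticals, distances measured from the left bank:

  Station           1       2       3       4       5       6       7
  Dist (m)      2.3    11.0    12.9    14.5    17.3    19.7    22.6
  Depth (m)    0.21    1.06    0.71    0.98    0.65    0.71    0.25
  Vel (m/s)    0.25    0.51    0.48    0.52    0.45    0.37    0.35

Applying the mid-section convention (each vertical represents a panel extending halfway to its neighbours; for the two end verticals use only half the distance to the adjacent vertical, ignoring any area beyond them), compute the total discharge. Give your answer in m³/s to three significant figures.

w_1 = (11.0 − 2.3)/2 = 4.35 m; q_1 = 0.25 × 0.21 × 4.35 = 0.2284 m³/s
w_2 = (12.9 − 2.3)/2 = 5.3 m; q_2 = 0.51 × 1.06 × 5.3 = 2.865 m³/s
w_3 = (14.5 − 11.0)/2 = 1.75 m; q_3 = 0.48 × 0.71 × 1.75 = 0.5964 m³/s
w_4 = (17.3 − 12.9)/2 = 2.2 m; q_4 = 0.52 × 0.98 × 2.2 = 1.121 m³/s
w_5 = (19.7 − 14.5)/2 = 2.6 m; q_5 = 0.45 × 0.65 × 2.6 = 0.7605 m³/s
w_6 = (22.6 − 17.3)/2 = 2.65 m; q_6 = 0.37 × 0.71 × 2.65 = 0.6962 m³/s
w_7 = (22.6 − 19.7)/2 = 1.45 m; q_7 = 0.35 × 0.25 × 1.45 = 0.1269 m³/s
Q = Σ qᵢ = 6.395 m³/s

6.39 m³/s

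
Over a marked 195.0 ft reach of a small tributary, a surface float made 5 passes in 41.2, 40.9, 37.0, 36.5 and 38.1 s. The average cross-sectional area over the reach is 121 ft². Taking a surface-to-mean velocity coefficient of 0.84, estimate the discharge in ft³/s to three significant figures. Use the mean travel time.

512 ft³/s

t̄ = (41.2 + 40.9 + 37.0 + 36.5 + 38.1) / 5 = 38.74 s
v_surface = L / t̄ = 195.0 / 38.74 = 5.034 ft/s
v_mean = 0.84 × 5.034 = 4.228 ft/s
Q = A × v_mean = 121 × 4.228 = 511.6 ft³/s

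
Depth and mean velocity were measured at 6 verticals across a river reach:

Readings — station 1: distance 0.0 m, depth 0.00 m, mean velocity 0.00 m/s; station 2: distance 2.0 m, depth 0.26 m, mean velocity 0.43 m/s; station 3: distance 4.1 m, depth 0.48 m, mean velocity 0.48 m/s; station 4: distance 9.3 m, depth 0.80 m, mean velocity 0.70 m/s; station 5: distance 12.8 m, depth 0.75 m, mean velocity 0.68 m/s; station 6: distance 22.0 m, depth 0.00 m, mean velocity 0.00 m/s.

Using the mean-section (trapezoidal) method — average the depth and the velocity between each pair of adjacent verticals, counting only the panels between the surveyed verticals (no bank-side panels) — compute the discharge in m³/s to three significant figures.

Panel 1-2: Δb = 2 m, d̄ = (0.00+0.26)/2 = 0.13, v̄ = (0.00+0.43)/2 = 0.215 → q = 2×0.13×0.215 = 0.05590 m³/s
Panel 2-3: Δb = 2.1 m, d̄ = (0.26+0.48)/2 = 0.37, v̄ = (0.43+0.48)/2 = 0.455 → q = 2.1×0.37×0.455 = 0.3535 m³/s
Panel 3-4: Δb = 5.2 m, d̄ = (0.48+0.80)/2 = 0.64, v̄ = (0.48+0.70)/2 = 0.59 → q = 5.2×0.64×0.59 = 1.964 m³/s
Panel 4-5: Δb = 3.5 m, d̄ = (0.80+0.75)/2 = 0.775, v̄ = (0.70+0.68)/2 = 0.69 → q = 3.5×0.775×0.69 = 1.872 m³/s
Panel 5-6: Δb = 9.2 m, d̄ = (0.75+0.00)/2 = 0.375, v̄ = (0.68+0.00)/2 = 0.34 → q = 9.2×0.375×0.34 = 1.173 m³/s
Q = Σ q = 5.418 m³/s

5.42 m³/s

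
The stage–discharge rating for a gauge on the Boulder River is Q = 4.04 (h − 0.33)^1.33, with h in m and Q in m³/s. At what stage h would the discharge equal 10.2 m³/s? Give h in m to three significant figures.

h − h₀ = (Q/C)^(1/b) = (10.2/4.04)^(1/1.33) = 2.006 m
h = 0.33 + 2.006 = 2.336 m

2.34 m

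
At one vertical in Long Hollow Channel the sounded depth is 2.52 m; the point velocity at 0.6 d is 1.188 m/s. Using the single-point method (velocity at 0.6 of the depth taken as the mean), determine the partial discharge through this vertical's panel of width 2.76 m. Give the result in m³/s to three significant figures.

v̄ = v₀.₆ = 1.188 m/s
q = v̄ × d × w = 1.188 × 2.52 × 2.76 = 8.263 m³/s

8.26 m³/s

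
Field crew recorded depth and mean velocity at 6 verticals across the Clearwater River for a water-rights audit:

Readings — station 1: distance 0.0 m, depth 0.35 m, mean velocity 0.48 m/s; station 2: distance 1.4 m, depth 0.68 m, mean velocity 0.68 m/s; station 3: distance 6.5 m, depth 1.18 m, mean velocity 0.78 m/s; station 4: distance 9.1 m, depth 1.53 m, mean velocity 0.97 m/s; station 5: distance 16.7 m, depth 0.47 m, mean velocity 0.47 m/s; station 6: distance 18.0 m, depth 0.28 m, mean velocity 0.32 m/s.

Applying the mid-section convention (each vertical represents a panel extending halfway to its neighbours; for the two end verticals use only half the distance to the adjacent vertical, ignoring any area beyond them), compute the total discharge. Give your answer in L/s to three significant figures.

13800 L/s

w_1 = (1.4 − 0.0)/2 = 0.7 m; q_1 = 0.48 × 0.35 × 0.7 = 0.1176 m³/s
w_2 = (6.5 − 0.0)/2 = 3.25 m; q_2 = 0.68 × 0.68 × 3.25 = 1.503 m³/s
w_3 = (9.1 − 1.4)/2 = 3.85 m; q_3 = 0.78 × 1.18 × 3.85 = 3.544 m³/s
w_4 = (16.7 − 6.5)/2 = 5.1 m; q_4 = 0.97 × 1.53 × 5.1 = 7.569 m³/s
w_5 = (18.0 − 9.1)/2 = 4.45 m; q_5 = 0.47 × 0.47 × 4.45 = 0.9830 m³/s
w_6 = (18.0 − 16.7)/2 = 0.65 m; q_6 = 0.32 × 0.28 × 0.65 = 0.05824 m³/s
Q = Σ qᵢ = 13.77 m³/s
= 13.77 × 1000 = 13770 L/s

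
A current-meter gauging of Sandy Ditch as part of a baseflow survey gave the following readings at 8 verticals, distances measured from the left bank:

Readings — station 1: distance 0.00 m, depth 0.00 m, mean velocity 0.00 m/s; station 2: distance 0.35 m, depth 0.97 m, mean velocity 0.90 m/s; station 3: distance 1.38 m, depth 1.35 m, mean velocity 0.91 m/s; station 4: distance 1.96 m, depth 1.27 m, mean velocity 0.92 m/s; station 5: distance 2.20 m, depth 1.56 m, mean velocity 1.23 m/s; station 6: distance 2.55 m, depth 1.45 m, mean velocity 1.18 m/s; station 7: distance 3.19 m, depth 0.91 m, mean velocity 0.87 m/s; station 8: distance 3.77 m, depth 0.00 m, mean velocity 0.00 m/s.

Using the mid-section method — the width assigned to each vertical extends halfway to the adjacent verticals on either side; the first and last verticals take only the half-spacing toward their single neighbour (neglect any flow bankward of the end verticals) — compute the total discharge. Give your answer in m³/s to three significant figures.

w_2 = (1.38 − 0.00)/2 = 0.69 m; q_2 = 0.90 × 0.97 × 0.69 = 0.6024 m³/s
w_3 = (1.96 − 0.35)/2 = 0.805 m; q_3 = 0.91 × 1.35 × 0.805 = 0.9889 m³/s
w_4 = (2.20 − 1.38)/2 = 0.41 m; q_4 = 0.92 × 1.27 × 0.41 = 0.4790 m³/s
w_5 = (2.55 − 1.96)/2 = 0.295 m; q_5 = 1.23 × 1.56 × 0.295 = 0.5660 m³/s
w_6 = (3.19 − 2.20)/2 = 0.495 m; q_6 = 1.18 × 1.45 × 0.495 = 0.8469 m³/s
w_7 = (3.77 − 2.55)/2 = 0.61 m; q_7 = 0.87 × 0.91 × 0.61 = 0.4829 m³/s
Stations 1, 8 contribute zero (depth or velocity is 0).
Q = Σ qᵢ = 3.966 m³/s

3.97 m³/s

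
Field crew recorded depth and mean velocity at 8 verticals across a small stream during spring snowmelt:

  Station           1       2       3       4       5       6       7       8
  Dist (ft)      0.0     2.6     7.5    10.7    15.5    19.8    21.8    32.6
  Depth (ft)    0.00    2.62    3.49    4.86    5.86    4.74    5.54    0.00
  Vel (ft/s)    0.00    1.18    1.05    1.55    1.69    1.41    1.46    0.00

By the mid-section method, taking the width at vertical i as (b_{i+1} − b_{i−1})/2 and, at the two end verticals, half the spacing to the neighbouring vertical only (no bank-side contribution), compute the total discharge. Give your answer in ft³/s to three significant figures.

174 ft³/s

w_2 = (7.5 − 0.0)/2 = 3.75 ft; q_2 = 1.18 × 2.62 × 3.75 = 11.59 ft³/s
w_3 = (10.7 − 2.6)/2 = 4.05 ft; q_3 = 1.05 × 3.49 × 4.05 = 14.84 ft³/s
w_4 = (15.5 − 7.5)/2 = 4 ft; q_4 = 1.55 × 4.86 × 4 = 30.13 ft³/s
w_5 = (19.8 − 10.7)/2 = 4.55 ft; q_5 = 1.69 × 5.86 × 4.55 = 45.06 ft³/s
w_6 = (21.8 − 15.5)/2 = 3.15 ft; q_6 = 1.41 × 4.74 × 3.15 = 21.05 ft³/s
w_7 = (32.6 − 19.8)/2 = 6.4 ft; q_7 = 1.46 × 5.54 × 6.4 = 51.77 ft³/s
Stations 1, 8 contribute zero (depth or velocity is 0).
Q = Σ qᵢ = 174.4 ft³/s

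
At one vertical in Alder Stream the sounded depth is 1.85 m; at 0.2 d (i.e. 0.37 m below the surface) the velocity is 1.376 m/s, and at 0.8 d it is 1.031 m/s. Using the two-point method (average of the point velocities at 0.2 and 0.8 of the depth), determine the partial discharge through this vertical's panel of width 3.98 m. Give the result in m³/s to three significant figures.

v̄ = (1.376 + 1.031) / 2 = 1.204 m/s
q = v̄ × d × w = 1.204 × 1.85 × 3.98 = 8.861 m³/s

8.86 m³/s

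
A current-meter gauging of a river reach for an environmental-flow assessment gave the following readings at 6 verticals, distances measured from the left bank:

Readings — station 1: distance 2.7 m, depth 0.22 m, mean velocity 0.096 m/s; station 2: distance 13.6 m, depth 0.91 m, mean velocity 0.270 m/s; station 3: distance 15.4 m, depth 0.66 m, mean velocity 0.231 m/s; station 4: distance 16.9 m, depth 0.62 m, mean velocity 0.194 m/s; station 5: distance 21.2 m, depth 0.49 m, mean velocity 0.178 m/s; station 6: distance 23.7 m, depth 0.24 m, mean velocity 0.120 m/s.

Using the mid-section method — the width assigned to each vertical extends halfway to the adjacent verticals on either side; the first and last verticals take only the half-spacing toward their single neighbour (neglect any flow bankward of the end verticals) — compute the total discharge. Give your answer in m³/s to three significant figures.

2.61 m³/s

w_1 = (13.6 − 2.7)/2 = 5.45 m; q_1 = 0.096 × 0.22 × 5.45 = 0.1151 m³/s
w_2 = (15.4 − 2.7)/2 = 6.35 m; q_2 = 0.270 × 0.91 × 6.35 = 1.560 m³/s
w_3 = (16.9 − 13.6)/2 = 1.65 m; q_3 = 0.231 × 0.66 × 1.65 = 0.2516 m³/s
w_4 = (21.2 − 15.4)/2 = 2.9 m; q_4 = 0.194 × 0.62 × 2.9 = 0.3488 m³/s
w_5 = (23.7 − 16.9)/2 = 3.4 m; q_5 = 0.178 × 0.49 × 3.4 = 0.2965 m³/s
w_6 = (23.7 − 21.2)/2 = 1.25 m; q_6 = 0.120 × 0.24 × 1.25 = 0.03600 m³/s
Q = Σ qᵢ = 2.608 m³/s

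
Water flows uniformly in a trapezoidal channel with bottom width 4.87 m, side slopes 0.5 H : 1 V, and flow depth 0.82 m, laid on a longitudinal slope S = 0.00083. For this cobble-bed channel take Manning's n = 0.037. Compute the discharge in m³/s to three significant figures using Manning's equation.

2.52 m³/s

A = (b + z·y)·y = (4.87 + 0.5×0.82)×0.82 = 4.330 m²
P = b + 2y√(1+z²) = 4.87 + 2×0.82×√(1+0.5²) = 6.704 m
R = A/P = 4.330/6.704 = 0.6459 m
Q = (1/n)·A·R^(2/3)·S^(1/2) = (1/0.037) × 4.330 × 0.6459^(2/3) × 0.00083^(1/2) = 2.519 m³/s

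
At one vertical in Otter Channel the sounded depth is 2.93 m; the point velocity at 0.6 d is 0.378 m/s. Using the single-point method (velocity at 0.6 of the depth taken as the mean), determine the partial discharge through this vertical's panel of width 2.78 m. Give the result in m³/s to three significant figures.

v̄ = v₀.₆ = 0.378 m/s
q = v̄ × d × w = 0.3780 × 2.93 × 2.78 = 3.079 m³/s

3.08 m³/s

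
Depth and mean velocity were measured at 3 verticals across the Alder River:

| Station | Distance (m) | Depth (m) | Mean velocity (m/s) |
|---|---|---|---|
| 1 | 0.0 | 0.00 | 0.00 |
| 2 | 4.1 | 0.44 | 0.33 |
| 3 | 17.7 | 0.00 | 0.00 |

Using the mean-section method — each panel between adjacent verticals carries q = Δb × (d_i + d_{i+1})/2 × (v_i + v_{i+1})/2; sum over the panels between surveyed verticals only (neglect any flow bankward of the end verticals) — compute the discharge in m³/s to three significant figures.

Panel 1-2: Δb = 4.1 m, d̄ = (0.00+0.44)/2 = 0.22, v̄ = (0.00+0.33)/2 = 0.165 → q = 4.1×0.22×0.165 = 0.1488 m³/s
Panel 2-3: Δb = 13.6 m, d̄ = (0.44+0.00)/2 = 0.22, v̄ = (0.33+0.00)/2 = 0.165 → q = 13.6×0.22×0.165 = 0.4937 m³/s
Q = Σ q = 0.6425 m³/s

0.643 m³/s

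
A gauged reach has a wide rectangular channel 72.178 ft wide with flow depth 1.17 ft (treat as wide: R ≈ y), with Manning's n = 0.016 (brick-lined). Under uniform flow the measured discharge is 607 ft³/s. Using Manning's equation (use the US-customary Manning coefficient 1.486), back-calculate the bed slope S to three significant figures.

0.00486

A = b·y = 72.178 × 1.17 = 84.45 ft²
Wide channel: R ≈ y = 1.17 ft
S = (Q·n / (1.486·A·R^(2/3)))² = (607×0.016 / (1.486×84.45×1.110))² = 0.004858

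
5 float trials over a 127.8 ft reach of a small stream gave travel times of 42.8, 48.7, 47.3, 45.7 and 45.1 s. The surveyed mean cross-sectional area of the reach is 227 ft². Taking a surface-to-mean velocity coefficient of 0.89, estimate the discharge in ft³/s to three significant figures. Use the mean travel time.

t̄ = (42.8 + 48.7 + 47.3 + 45.7 + 45.1) / 5 = 45.92 s
v_surface = L / t̄ = 127.8 / 45.92 = 2.783 ft/s
v_mean = 0.89 × 2.783 = 2.477 ft/s
Q = A × v_mean = 227 × 2.477 = 562.3 ft³/s

562 ft³/s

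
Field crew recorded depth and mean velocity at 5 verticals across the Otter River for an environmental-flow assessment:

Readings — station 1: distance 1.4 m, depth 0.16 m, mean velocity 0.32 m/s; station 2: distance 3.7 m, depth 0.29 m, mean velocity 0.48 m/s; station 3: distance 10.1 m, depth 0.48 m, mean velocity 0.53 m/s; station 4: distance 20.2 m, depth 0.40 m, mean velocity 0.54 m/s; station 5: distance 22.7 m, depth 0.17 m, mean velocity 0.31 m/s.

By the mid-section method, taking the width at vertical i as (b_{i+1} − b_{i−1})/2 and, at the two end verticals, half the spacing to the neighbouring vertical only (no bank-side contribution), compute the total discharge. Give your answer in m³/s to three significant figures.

w_1 = (3.7 − 1.4)/2 = 1.15 m; q_1 = 0.32 × 0.16 × 1.15 = 0.05888 m³/s
w_2 = (10.1 − 1.4)/2 = 4.35 m; q_2 = 0.48 × 0.29 × 4.35 = 0.6055 m³/s
w_3 = (20.2 − 3.7)/2 = 8.25 m; q_3 = 0.53 × 0.48 × 8.25 = 2.099 m³/s
w_4 = (22.7 − 10.1)/2 = 6.3 m; q_4 = 0.54 × 0.40 × 6.3 = 1.361 m³/s
w_5 = (22.7 − 20.2)/2 = 1.25 m; q_5 = 0.31 × 0.17 × 1.25 = 0.06588 m³/s
Q = Σ qᵢ = 4.190 m³/s

4.19 m³/s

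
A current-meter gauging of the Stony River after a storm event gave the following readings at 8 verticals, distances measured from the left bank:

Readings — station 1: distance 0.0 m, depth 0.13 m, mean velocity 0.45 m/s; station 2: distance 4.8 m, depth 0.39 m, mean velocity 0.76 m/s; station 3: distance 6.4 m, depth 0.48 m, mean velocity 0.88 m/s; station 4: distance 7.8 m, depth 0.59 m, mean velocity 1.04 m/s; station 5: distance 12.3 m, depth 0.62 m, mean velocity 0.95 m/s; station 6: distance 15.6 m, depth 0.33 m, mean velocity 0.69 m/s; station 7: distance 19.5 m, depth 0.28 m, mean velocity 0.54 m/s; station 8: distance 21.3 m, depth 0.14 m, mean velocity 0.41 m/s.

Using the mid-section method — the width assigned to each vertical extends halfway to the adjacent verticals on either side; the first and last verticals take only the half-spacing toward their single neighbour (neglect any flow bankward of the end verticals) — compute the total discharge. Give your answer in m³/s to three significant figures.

7.13 m³/s

w_1 = (4.8 − 0.0)/2 = 2.4 m; q_1 = 0.45 × 0.13 × 2.4 = 0.1404 m³/s
w_2 = (6.4 − 0.0)/2 = 3.2 m; q_2 = 0.76 × 0.39 × 3.2 = 0.9485 m³/s
w_3 = (7.8 − 4.8)/2 = 1.5 m; q_3 = 0.88 × 0.48 × 1.5 = 0.6336 m³/s
w_4 = (12.3 − 6.4)/2 = 2.95 m; q_4 = 1.04 × 0.59 × 2.95 = 1.810 m³/s
w_5 = (15.6 − 7.8)/2 = 3.9 m; q_5 = 0.95 × 0.62 × 3.9 = 2.297 m³/s
w_6 = (19.5 − 12.3)/2 = 3.6 m; q_6 = 0.69 × 0.33 × 3.6 = 0.8197 m³/s
w_7 = (21.3 − 15.6)/2 = 2.85 m; q_7 = 0.54 × 0.28 × 2.85 = 0.4309 m³/s
w_8 = (21.3 − 19.5)/2 = 0.9 m; q_8 = 0.41 × 0.14 × 0.9 = 0.05166 m³/s
Q = Σ qᵢ = 7.132 m³/s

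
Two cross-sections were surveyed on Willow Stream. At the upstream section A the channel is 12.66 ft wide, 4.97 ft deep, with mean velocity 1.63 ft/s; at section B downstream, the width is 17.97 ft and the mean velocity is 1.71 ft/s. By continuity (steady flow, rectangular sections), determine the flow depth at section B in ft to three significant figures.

3.34 ft

Q = A₁V₁ = (12.66×4.97) × 1.63 = 102.6 ft³/s
d₂ = Q/(b₂ V₂) = 102.6/(17.97×1.71) = 3.338 ft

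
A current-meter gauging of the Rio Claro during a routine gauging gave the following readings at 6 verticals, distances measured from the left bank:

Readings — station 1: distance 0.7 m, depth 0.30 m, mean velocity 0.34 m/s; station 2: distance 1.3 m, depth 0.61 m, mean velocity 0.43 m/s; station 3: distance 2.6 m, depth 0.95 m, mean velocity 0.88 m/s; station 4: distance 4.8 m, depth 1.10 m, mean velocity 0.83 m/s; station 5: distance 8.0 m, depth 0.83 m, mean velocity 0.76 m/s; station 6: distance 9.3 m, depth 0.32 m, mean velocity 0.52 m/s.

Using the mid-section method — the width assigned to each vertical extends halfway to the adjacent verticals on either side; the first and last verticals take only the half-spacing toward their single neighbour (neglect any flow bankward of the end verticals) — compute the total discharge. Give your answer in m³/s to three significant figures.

w_1 = (1.3 − 0.7)/2 = 0.3 m; q_1 = 0.34 × 0.30 × 0.3 = 0.03060 m³/s
w_2 = (2.6 − 0.7)/2 = 0.95 m; q_2 = 0.43 × 0.61 × 0.95 = 0.2492 m³/s
w_3 = (4.8 − 1.3)/2 = 1.75 m; q_3 = 0.88 × 0.95 × 1.75 = 1.463 m³/s
w_4 = (8.0 − 2.6)/2 = 2.7 m; q_4 = 0.83 × 1.10 × 2.7 = 2.465 m³/s
w_5 = (9.3 − 4.8)/2 = 2.25 m; q_5 = 0.76 × 0.83 × 2.25 = 1.419 m³/s
w_6 = (9.3 − 8.0)/2 = 0.65 m; q_6 = 0.52 × 0.32 × 0.65 = 0.1082 m³/s
Q = Σ qᵢ = 5.735 m³/s

5.74 m³/s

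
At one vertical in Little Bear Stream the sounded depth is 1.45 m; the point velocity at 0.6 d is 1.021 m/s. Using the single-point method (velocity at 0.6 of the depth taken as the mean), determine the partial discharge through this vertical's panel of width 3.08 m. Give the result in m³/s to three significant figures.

v̄ = v₀.₆ = 1.021 m/s
q = v̄ × d × w = 1.021 × 1.45 × 3.08 = 4.560 m³/s

4.56 m³/s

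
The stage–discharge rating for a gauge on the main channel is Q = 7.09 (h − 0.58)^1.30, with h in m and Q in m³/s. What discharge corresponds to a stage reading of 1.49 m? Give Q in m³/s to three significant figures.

6.27 m³/s

Q = 7.09 × (1.49 − 0.58)^1.30 = 7.09 × 0.91^1.30 = 6.272 m³/s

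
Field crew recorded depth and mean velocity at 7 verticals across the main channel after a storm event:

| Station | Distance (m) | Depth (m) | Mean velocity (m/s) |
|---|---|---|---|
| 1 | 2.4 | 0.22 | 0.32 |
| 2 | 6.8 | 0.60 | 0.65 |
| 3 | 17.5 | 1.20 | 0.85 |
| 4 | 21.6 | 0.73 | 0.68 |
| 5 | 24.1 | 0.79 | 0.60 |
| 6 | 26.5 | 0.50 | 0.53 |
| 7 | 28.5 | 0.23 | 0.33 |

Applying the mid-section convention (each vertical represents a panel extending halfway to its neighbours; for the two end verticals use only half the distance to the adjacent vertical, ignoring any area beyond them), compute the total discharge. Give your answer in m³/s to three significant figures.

w_1 = (6.8 − 2.4)/2 = 2.2 m; q_1 = 0.32 × 0.22 × 2.2 = 0.1549 m³/s
w_2 = (17.5 − 2.4)/2 = 7.55 m; q_2 = 0.65 × 0.60 × 7.55 = 2.945 m³/s
w_3 = (21.6 − 6.8)/2 = 7.4 m; q_3 = 0.85 × 1.20 × 7.4 = 7.548 m³/s
w_4 = (24.1 − 17.5)/2 = 3.3 m; q_4 = 0.68 × 0.73 × 3.3 = 1.638 m³/s
w_5 = (26.5 − 21.6)/2 = 2.45 m; q_5 = 0.60 × 0.79 × 2.45 = 1.161 m³/s
w_6 = (28.5 − 24.1)/2 = 2.2 m; q_6 = 0.53 × 0.50 × 2.2 = 0.5830 m³/s
w_7 = (28.5 − 26.5)/2 = 1 m; q_7 = 0.33 × 0.23 × 1 = 0.07590 m³/s
Q = Σ qᵢ = 14.11 m³/s

14.1 m³/s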